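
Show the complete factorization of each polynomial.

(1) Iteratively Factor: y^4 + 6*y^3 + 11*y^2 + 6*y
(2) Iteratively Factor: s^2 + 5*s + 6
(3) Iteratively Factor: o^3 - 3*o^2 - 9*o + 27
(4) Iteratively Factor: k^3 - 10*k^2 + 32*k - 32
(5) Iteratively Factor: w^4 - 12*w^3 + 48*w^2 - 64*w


(1) = (y + 3)*(y^3 + 3*y^2 + 2*y) = (y + 2)*(y + 3)*(y^2 + y) = y*(y + 2)*(y + 3)*(y + 1)
(2) = (s + 2)*(s + 3)
(3) = (o + 3)*(o^2 - 6*o + 9) = (o - 3)*(o + 3)*(o - 3)
(4) = (k - 2)*(k^2 - 8*k + 16) = (k - 4)*(k - 2)*(k - 4)
(5) = (w)*(w^3 - 12*w^2 + 48*w - 64) = w*(w - 4)*(w^2 - 8*w + 16) = w*(w - 4)^2*(w - 4)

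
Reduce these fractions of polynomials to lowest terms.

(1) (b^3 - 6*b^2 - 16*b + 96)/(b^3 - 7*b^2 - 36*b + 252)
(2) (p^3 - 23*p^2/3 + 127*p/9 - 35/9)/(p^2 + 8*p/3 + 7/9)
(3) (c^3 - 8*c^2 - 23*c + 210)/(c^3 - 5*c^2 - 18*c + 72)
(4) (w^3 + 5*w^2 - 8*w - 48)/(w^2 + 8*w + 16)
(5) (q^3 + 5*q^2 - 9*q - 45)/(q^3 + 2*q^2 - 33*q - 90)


(1) = (b^2 - 16)/(b^2 - b - 42)
(2) = (9*p^3 - 69*p^2 + 127*p - 35)/(9*p^2 + 24*p + 7)
(3) = (c^2 - 2*c - 35)/(c^2 + c - 12)
(4) = w - 3
(5) = (q - 3)/(q - 6)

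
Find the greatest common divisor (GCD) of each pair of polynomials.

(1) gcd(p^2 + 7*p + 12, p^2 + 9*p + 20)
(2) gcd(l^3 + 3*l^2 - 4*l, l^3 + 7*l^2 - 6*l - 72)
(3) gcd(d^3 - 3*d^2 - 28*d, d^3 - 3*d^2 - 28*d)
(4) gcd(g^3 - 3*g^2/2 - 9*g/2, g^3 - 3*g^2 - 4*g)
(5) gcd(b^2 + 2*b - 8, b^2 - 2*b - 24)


(1) = gcd((p + 3)*(p + 4), (p + 4)*(p + 5)) = p + 4
(2) = gcd(l*(l - 1)*(l + 4), (l - 3)*(l + 4)*(l + 6)) = l + 4
(3) = gcd(d*(d - 7)*(d + 4), d*(d - 7)*(d + 4)) = d^3 - 3*d^2 - 28*d
(4) = g
(5) = gcd((b - 2)*(b + 4), (b - 6)*(b + 4)) = b + 4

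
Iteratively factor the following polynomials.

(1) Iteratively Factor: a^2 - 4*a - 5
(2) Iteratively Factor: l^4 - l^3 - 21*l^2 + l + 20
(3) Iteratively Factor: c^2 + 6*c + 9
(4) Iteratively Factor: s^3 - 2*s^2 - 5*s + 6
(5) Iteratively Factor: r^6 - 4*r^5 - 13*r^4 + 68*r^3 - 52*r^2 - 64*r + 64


(1) = (a - 5)*(a + 1)
(2) = (l + 4)*(l^3 - 5*l^2 - l + 5) = (l - 1)*(l + 4)*(l^2 - 4*l - 5) = (l - 5)*(l - 1)*(l + 4)*(l + 1)
(3) = (c + 3)*(c + 3)
(4) = (s - 3)*(s^2 + s - 2) = (s - 3)*(s - 1)*(s + 2)
(5) = (r - 4)*(r^5 - 13*r^3 + 16*r^2 + 12*r - 16) = (r - 4)*(r - 1)*(r^4 + r^3 - 12*r^2 + 4*r + 16) = (r - 4)*(r - 2)*(r - 1)*(r^3 + 3*r^2 - 6*r - 8) = (r - 4)*(r - 2)*(r - 1)*(r + 1)*(r^2 + 2*r - 8) = (r - 4)*(r - 2)*(r - 1)*(r + 1)*(r + 4)*(r - 2)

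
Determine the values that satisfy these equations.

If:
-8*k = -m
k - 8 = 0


Then:
k = 8
m = 64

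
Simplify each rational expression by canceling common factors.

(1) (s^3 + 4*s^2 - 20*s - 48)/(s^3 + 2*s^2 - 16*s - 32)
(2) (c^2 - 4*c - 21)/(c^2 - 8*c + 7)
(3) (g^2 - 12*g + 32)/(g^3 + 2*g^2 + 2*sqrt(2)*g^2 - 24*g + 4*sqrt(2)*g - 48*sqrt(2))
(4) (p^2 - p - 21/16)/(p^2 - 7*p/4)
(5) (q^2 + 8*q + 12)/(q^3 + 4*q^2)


(1) = (s + 6)/(s + 4)
(2) = (c + 3)/(c - 1)
(3) = (g - 8)/(g^2 + g*(2*sqrt(2) + 6) + 12*sqrt(2))
(4) = (4*p + 3)/(4*p)
(5) = (q^2 + 8*q + 12)/(q^3 + 4*q^2)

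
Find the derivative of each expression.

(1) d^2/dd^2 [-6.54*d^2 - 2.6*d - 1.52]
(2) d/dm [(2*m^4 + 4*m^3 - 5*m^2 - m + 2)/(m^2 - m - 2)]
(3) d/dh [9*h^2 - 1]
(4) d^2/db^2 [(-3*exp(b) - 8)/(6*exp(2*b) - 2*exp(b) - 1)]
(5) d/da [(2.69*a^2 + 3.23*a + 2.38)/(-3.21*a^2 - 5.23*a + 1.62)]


(1) = -13.0800000000000
(2) = 2*(2*m^5 - m^4 - 12*m^3 - 9*m^2 + 8*m + 2)/(m^4 - 2*m^3 - 3*m^2 + 4*m + 4)
(3) = 18*h
(4) = (-108*exp(4*b) - 1188*exp(3*b) + 180*exp(2*b) - 218*exp(b) + 13)*exp(b)/(216*exp(6*b) - 216*exp(5*b) - 36*exp(4*b) + 64*exp(3*b) + 6*exp(2*b) - 6*exp(b) - 1)
(5) = (-3.7004*a^2 + 23.9952*a + 17.68)/(10.3041*a^4 + 33.5766*a^3 + 16.9525*a^2 - 16.9452*a + 2.6244)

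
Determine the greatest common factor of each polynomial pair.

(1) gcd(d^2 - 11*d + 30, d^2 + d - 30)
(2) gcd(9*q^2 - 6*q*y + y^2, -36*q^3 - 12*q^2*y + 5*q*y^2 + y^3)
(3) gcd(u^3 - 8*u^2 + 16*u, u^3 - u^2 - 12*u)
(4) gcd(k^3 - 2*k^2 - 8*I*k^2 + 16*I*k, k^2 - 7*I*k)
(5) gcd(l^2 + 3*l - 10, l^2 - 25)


(1) = d - 5
(2) = -3*q + y
(3) = u^2 - 4*u
(4) = k
(5) = gcd((l - 2)*(l + 5), (l - 5)*(l + 5)) = l + 5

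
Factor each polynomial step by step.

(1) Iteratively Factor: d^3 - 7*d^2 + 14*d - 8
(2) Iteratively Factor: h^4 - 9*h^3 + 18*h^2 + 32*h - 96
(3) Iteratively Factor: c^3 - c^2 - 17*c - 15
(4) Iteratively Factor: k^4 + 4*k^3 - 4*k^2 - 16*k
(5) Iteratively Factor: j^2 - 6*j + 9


(1) = (d - 4)*(d^2 - 3*d + 2) = (d - 4)*(d - 1)*(d - 2)
(2) = (h + 2)*(h^3 - 11*h^2 + 40*h - 48) = (h - 4)*(h + 2)*(h^2 - 7*h + 12) = (h - 4)^2*(h + 2)*(h - 3)
(3) = (c + 3)*(c^2 - 4*c - 5) = (c - 5)*(c + 3)*(c + 1)
(4) = (k)*(k^3 + 4*k^2 - 4*k - 16) = k*(k + 4)*(k^2 - 4) = k*(k - 2)*(k + 4)*(k + 2)
(5) = (j - 3)*(j - 3)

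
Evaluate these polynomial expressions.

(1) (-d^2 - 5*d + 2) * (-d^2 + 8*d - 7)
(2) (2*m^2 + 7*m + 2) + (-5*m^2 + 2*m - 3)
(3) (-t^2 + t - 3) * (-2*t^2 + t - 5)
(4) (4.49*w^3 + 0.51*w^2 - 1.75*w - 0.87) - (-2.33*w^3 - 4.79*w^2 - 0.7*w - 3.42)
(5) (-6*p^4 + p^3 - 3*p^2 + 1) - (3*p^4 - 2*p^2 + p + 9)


(1) = d^4 - 3*d^3 - 35*d^2 + 51*d - 14
(2) = -3*m^2 + 9*m - 1
(3) = 2*t^4 - 3*t^3 + 12*t^2 - 8*t + 15
(4) = 6.82*w^3 + 5.3*w^2 - 1.05*w + 2.55
(5) = -9*p^4 + p^3 - p^2 - p - 8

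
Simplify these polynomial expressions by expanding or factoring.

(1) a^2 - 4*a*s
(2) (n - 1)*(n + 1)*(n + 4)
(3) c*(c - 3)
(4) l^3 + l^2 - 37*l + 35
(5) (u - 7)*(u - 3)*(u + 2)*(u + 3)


(1) = a*(a - 4*s)
(2) = n^3 + 4*n^2 - n - 4
(3) = c^2 - 3*c
(4) = (l - 5)*(l - 1)*(l + 7)
(5) = u^4 - 5*u^3 - 23*u^2 + 45*u + 126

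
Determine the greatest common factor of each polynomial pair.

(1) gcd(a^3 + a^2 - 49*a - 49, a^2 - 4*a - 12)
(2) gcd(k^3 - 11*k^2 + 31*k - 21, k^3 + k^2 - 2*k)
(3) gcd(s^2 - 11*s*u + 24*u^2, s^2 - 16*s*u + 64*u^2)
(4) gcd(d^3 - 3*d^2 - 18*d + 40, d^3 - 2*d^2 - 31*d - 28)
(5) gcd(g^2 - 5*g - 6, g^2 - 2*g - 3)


(1) = gcd((a - 7)*(a + 1)*(a + 7), (a - 6)*(a + 2)) = 1
(2) = k - 1
(3) = gcd((s - 8*u)*(s - 3*u), (s - 8*u)^2) = s - 8*u
(4) = gcd((d - 5)*(d - 2)*(d + 4), (d - 7)*(d + 1)*(d + 4)) = d + 4
(5) = gcd((g - 6)*(g + 1), (g - 3)*(g + 1)) = g + 1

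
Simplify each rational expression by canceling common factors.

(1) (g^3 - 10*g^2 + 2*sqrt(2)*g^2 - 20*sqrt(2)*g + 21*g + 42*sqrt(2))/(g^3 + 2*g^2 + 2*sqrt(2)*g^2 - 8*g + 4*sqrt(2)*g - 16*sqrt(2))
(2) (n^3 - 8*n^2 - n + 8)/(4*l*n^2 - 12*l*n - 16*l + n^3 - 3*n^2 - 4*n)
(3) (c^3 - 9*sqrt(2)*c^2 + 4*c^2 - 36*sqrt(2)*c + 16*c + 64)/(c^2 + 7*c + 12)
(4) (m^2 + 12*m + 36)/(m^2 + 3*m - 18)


(1) = (g^2 - 10*g + 21)/(g^2 + 2*g - 8)
(2) = (n^2 - 9*n + 8)/(4*l*n - 16*l + n^2 - 4*n)
(3) = (c^2 - 9*sqrt(2)*c + 16)/(c + 3)
(4) = (m + 6)/(m - 3)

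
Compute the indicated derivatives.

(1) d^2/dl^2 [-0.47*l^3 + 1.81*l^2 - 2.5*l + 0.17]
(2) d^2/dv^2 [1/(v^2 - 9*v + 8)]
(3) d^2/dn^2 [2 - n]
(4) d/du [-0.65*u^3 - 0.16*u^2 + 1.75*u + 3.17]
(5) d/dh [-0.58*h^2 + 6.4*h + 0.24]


(1) = 3.62 - 2.82*l
(2) = 2*(-v^2 + 9*v + (2*v - 9)^2 - 8)/(v^2 - 9*v + 8)^3
(3) = 0
(4) = -1.95*u^2 - 0.32*u + 1.75
(5) = 6.4 - 1.16*h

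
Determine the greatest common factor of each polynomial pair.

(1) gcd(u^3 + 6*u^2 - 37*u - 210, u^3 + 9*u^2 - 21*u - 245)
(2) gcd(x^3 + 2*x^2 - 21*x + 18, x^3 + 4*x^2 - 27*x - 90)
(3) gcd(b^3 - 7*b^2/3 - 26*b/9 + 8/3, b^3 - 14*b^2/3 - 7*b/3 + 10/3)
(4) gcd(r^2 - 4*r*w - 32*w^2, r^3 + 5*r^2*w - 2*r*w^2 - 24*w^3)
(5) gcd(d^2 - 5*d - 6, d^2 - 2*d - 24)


(1) = u + 7
(2) = gcd((x - 3)*(x - 1)*(x + 6), (x - 5)*(x + 3)*(x + 6)) = x + 6
(3) = b - 2/3
(4) = r + 4*w
(5) = gcd((d - 6)*(d + 1), (d - 6)*(d + 4)) = d - 6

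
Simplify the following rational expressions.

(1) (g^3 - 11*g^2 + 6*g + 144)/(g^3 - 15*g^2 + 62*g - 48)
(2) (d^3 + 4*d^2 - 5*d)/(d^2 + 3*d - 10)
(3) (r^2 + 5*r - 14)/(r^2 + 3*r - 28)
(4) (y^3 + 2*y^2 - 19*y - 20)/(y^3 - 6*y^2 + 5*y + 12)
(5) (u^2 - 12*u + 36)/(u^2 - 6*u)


(1) = (g + 3)/(g - 1)
(2) = (d^2 - d)/(d - 2)
(3) = (r - 2)/(r - 4)
(4) = (y + 5)/(y - 3)
(5) = (u - 6)/u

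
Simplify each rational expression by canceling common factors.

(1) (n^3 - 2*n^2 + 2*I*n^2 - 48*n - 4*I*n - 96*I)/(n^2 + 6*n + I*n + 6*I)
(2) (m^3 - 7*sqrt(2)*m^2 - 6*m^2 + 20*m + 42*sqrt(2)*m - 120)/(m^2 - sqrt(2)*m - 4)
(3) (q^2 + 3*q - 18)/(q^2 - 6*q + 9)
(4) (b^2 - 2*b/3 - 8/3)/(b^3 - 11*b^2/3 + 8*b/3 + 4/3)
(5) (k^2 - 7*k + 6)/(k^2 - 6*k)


(1) = (n^2 + n*(-8 + 2*I) - 16*I)/(n + I)
(2) = (m^2 + m*(-5*sqrt(2) - 6) + 30*sqrt(2))/(m + sqrt(2))
(3) = (q + 6)/(q - 3)
(4) = (3*b + 4)/(3*b^2 - 5*b - 2)
(5) = (k - 1)/k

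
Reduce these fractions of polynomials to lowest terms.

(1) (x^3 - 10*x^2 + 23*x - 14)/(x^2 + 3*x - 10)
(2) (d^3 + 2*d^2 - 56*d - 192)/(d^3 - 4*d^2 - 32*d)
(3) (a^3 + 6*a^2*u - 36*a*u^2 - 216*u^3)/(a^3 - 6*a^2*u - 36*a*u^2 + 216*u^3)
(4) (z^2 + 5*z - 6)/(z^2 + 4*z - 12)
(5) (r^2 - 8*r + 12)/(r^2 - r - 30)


(1) = (x^2 - 8*x + 7)/(x + 5)
(2) = (d + 6)/d
(3) = (-a - 6*u)/(-a + 6*u)
(4) = (z - 1)/(z - 2)
(5) = (r - 2)/(r + 5)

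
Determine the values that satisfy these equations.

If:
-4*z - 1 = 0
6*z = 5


Then:
No Solution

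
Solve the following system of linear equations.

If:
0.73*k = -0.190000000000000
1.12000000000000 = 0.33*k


Then:
No Solution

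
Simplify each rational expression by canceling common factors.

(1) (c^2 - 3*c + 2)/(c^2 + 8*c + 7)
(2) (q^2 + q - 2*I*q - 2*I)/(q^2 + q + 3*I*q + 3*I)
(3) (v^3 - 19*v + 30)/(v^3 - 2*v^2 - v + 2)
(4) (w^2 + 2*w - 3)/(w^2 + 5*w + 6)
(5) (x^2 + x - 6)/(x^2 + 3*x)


(1) = (c^2 - 3*c + 2)/(c^2 + 8*c + 7)
(2) = (q - 2*I)/(q + 3*I)
(3) = (v^2 + 2*v - 15)/(v^2 - 1)
(4) = (w - 1)/(w + 2)
(5) = (x - 2)/x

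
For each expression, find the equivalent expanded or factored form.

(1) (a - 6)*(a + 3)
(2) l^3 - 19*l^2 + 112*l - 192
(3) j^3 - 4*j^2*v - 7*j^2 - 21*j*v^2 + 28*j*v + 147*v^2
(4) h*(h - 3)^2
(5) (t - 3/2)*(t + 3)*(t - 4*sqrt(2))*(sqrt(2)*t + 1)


(1) = a^2 - 3*a - 18
(2) = (l - 8)^2*(l - 3)
(3) = (j - 7)*(j - 7*v)*(j + 3*v)
(4) = h^3 - 6*h^2 + 9*h
(5) = sqrt(2)*t^4 - 7*t^3 + 3*sqrt(2)*t^3/2 - 17*sqrt(2)*t^2/2 - 21*t^2/2 - 6*sqrt(2)*t + 63*t/2 + 18*sqrt(2)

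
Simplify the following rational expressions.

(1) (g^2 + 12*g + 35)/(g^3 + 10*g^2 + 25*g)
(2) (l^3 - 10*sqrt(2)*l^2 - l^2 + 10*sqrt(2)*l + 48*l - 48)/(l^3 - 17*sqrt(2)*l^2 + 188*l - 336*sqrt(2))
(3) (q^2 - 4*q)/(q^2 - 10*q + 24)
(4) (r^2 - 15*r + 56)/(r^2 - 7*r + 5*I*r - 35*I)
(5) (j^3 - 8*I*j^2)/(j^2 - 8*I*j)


(1) = (g + 7)/(g^2 + 5*g)
(2) = (l - 1)/(l - 7*sqrt(2))
(3) = q/(q - 6)
(4) = (r - 8)/(r + 5*I)
(5) = j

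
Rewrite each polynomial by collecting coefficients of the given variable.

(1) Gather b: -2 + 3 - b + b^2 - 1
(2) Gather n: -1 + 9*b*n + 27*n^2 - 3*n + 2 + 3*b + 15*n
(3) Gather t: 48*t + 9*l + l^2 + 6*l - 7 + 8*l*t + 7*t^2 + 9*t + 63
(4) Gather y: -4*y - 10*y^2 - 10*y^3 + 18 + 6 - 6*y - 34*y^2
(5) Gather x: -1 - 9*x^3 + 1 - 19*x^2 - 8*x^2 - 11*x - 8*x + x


(1) = b^2 - b
(2) = 3*b + 27*n^2 + n*(9*b + 12) + 1
(3) = l^2 + 15*l + 7*t^2 + t*(8*l + 57) + 56
(4) = -10*y^3 - 44*y^2 - 10*y + 24
(5) = -9*x^3 - 27*x^2 - 18*x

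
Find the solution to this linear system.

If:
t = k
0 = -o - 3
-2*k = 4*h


Then:
h = -t/2
k = t
o = -3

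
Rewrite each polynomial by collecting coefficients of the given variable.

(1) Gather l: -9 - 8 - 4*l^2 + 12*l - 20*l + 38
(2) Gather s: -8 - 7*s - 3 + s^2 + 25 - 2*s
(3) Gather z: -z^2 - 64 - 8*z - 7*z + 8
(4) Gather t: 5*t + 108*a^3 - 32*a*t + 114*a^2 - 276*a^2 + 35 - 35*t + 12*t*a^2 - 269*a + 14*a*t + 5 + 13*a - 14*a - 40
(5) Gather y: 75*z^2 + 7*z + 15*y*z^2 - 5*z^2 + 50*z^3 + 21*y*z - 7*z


(1) = -4*l^2 - 8*l + 21
(2) = s^2 - 9*s + 14
(3) = -z^2 - 15*z - 56
(4) = 108*a^3 - 162*a^2 - 270*a + t*(12*a^2 - 18*a - 30)
(5) = y*(15*z^2 + 21*z) + 50*z^3 + 70*z^2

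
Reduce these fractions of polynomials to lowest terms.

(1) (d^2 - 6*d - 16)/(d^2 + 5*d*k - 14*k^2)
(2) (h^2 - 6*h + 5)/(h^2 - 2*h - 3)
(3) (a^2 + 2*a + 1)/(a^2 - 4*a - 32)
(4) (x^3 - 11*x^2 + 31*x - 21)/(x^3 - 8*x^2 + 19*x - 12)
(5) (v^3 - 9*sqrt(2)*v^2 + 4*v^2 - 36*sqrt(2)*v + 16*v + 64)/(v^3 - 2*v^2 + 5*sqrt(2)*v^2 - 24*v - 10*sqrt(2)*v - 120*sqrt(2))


(1) = (d^2 - 6*d - 16)/(d^2 + 5*d*k - 14*k^2)
(2) = (h^2 - 6*h + 5)/(h^2 - 2*h - 3)
(3) = (a^2 + 2*a + 1)/(a^2 - 4*a - 32)
(4) = (x - 7)/(x - 4)
(5) = (v^2 - 9*sqrt(2)*v + 16)/(v^2 + v*(-6 + 5*sqrt(2)) - 30*sqrt(2))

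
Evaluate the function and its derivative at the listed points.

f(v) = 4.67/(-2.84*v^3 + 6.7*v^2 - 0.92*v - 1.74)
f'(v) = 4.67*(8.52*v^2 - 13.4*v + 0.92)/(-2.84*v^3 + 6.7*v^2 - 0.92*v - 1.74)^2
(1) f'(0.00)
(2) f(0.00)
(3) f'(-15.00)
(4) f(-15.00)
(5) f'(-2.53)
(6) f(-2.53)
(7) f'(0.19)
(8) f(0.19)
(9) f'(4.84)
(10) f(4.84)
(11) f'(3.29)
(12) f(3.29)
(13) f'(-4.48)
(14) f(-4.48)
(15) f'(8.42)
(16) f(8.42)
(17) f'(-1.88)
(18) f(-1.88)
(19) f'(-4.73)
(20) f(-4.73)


(1) = 1.42
(2) = -2.68
(3) = 0.00
(4) = 0.00
(5) = 0.05
(6) = 0.05
(7) = -2.15
(8) = -2.76
(9) = 0.02
(10) = -0.03
(11) = 0.21
(12) = -0.14
(13) = 0.01
(14) = 0.01
(15) = 0.00
(16) = -0.00
(17) = 0.15
(18) = 0.11
(19) = 0.01
(20) = 0.01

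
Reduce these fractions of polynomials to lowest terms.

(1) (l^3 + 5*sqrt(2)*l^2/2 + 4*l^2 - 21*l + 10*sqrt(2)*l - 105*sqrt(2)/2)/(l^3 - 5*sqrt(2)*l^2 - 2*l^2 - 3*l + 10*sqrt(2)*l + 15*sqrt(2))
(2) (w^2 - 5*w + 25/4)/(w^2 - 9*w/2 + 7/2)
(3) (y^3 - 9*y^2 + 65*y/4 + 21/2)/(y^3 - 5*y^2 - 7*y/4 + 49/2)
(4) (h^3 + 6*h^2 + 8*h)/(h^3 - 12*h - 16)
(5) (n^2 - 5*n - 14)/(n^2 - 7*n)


(1) = (2*l^2 + l*(5*sqrt(2) + 14) + 35*sqrt(2))/(2*l^2 + l*(2 - 10*sqrt(2)) - 10*sqrt(2))
(2) = (4*w^2 - 20*w + 25)/(4*w^2 - 18*w + 14)
(3) = (2*y^2 - 11*y - 6)/(2*y^2 - 3*y - 14)
(4) = (h^2 + 4*h)/(h^2 - 2*h - 8)
(5) = (n + 2)/n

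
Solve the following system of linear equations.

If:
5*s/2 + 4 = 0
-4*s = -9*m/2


Then:
m = -64/45
s = -8/5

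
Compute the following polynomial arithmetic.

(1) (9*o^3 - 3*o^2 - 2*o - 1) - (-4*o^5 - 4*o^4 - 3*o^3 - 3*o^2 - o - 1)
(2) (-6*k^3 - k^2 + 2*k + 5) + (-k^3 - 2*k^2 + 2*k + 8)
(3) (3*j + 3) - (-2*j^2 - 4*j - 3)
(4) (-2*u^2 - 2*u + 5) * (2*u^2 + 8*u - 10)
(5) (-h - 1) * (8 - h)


(1) = 4*o^5 + 4*o^4 + 12*o^3 - o
(2) = -7*k^3 - 3*k^2 + 4*k + 13
(3) = 2*j^2 + 7*j + 6
(4) = -4*u^4 - 20*u^3 + 14*u^2 + 60*u - 50
(5) = h^2 - 7*h - 8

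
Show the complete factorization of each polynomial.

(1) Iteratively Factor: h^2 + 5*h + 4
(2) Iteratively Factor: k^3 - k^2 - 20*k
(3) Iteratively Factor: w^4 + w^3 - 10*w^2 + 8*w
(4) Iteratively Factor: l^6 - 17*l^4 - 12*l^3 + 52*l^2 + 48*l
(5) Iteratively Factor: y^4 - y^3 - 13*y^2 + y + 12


(1) = (h + 4)*(h + 1)
(2) = (k)*(k^2 - k - 20) = k*(k - 5)*(k + 4)
(3) = (w + 4)*(w^3 - 3*w^2 + 2*w) = (w - 2)*(w + 4)*(w^2 - w) = w*(w - 2)*(w + 4)*(w - 1)
(4) = (l + 3)*(l^5 - 3*l^4 - 8*l^3 + 12*l^2 + 16*l) = l*(l + 3)*(l^4 - 3*l^3 - 8*l^2 + 12*l + 16) = l*(l + 2)*(l + 3)*(l^3 - 5*l^2 + 2*l + 8) = l*(l + 1)*(l + 2)*(l + 3)*(l^2 - 6*l + 8) = l*(l - 2)*(l + 1)*(l + 2)*(l + 3)*(l - 4)
(5) = (y + 3)*(y^3 - 4*y^2 - y + 4) = (y + 1)*(y + 3)*(y^2 - 5*y + 4) = (y - 1)*(y + 1)*(y + 3)*(y - 4)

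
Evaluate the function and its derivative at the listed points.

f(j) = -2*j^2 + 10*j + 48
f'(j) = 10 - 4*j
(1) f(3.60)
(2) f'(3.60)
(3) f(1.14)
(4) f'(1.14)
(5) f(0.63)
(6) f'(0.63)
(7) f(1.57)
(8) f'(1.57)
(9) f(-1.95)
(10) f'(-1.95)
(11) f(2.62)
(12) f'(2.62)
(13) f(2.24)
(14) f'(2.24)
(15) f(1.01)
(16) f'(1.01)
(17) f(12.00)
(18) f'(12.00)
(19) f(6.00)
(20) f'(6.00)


(1) = 58.08
(2) = -4.40
(3) = 56.80
(4) = 5.44
(5) = 53.51
(6) = 7.48
(7) = 58.77
(8) = 3.72
(9) = 20.90
(10) = 17.80
(11) = 60.47
(12) = -0.48
(13) = 60.36
(14) = 1.04
(15) = 56.06
(16) = 5.96
(17) = -120.00
(18) = -38.00
(19) = 36.00
(20) = -14.00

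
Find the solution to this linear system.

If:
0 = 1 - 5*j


Then:
j = 1/5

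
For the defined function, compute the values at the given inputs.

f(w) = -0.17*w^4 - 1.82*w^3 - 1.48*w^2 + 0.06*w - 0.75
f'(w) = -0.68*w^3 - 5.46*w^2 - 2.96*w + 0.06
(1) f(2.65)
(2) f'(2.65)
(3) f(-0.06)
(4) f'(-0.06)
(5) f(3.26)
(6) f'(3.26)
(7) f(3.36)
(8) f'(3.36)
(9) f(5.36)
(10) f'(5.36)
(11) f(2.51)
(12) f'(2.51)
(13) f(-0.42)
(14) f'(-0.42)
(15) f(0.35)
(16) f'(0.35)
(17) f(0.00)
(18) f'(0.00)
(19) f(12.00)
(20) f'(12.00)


(1) = -53.24
(2) = -58.78
(3) = -0.76
(4) = 0.22
(5) = -98.54
(6) = -91.18
(7) = -107.96
(8) = -97.32
(9) = -463.53
(10) = -277.38
(11) = -45.45
(12) = -52.52
(13) = -0.91
(14) = 0.39
(15) = -0.99
(16) = -1.67
(17) = -0.75
(18) = 0.06
(19) = -6883.23
(20) = -1996.74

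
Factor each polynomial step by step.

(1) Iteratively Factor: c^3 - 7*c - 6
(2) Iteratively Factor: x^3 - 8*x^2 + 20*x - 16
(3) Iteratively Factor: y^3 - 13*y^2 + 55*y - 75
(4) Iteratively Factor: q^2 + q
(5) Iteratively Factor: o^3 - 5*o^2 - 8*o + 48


(1) = (c + 1)*(c^2 - c - 6) = (c - 3)*(c + 1)*(c + 2)
(2) = (x - 2)*(x^2 - 6*x + 8) = (x - 2)^2*(x - 4)
(3) = (y - 5)*(y^2 - 8*y + 15) = (y - 5)*(y - 3)*(y - 5)
(4) = (q + 1)*(q)
(5) = (o - 4)*(o^2 - o - 12) = (o - 4)^2*(o + 3)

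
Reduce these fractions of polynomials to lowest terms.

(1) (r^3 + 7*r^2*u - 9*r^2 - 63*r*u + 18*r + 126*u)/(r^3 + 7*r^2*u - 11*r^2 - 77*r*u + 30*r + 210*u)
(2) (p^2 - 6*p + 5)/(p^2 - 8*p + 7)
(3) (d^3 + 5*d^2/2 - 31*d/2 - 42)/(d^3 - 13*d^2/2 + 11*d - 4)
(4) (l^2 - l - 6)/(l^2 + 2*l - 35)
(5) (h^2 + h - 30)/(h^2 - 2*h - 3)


(1) = (r - 3)/(r - 5)
(2) = (p - 5)/(p - 7)
(3) = (2*d^2 + 13*d + 21)/(2*d^2 - 5*d + 2)
(4) = (l^2 - l - 6)/(l^2 + 2*l - 35)
(5) = (h^2 + h - 30)/(h^2 - 2*h - 3)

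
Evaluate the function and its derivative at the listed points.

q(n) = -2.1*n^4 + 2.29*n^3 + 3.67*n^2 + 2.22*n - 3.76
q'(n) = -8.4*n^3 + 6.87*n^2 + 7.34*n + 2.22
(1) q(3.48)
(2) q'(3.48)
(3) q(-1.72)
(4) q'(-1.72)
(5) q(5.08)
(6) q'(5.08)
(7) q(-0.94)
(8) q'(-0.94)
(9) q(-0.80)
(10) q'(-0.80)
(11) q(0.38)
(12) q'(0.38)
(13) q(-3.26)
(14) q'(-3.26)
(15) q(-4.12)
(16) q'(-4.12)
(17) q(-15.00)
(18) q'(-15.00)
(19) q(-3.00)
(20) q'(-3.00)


(1) = -163.07
(2) = -243.05
(3) = -26.75
(4) = 52.66
(5) = -996.10
(6) = -884.41
(7) = -6.15
(8) = 8.37
(9) = -5.22
(10) = 5.05
(11) = -2.30
(12) = 5.54
(13) = -288.52
(14) = 342.33
(15) = -715.83
(16) = 676.04
(17) = -113252.56
(18) = 29787.87
(19) = -209.32
(20) = 268.83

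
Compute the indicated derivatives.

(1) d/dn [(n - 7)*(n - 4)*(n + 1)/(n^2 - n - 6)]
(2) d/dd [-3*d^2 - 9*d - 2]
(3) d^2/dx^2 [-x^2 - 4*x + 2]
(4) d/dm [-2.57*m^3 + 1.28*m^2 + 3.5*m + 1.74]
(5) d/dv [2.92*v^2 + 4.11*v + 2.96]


(1) = (n^4 - 2*n^3 - 25*n^2 + 64*n - 74)/(n^4 - 2*n^3 - 11*n^2 + 12*n + 36)
(2) = -6*d - 9
(3) = -2
(4) = -7.71*m^2 + 2.56*m + 3.5
(5) = 5.84*v + 4.11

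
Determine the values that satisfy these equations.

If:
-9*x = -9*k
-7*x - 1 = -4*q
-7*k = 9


Then:
k = -9/7
q = -2
x = -9/7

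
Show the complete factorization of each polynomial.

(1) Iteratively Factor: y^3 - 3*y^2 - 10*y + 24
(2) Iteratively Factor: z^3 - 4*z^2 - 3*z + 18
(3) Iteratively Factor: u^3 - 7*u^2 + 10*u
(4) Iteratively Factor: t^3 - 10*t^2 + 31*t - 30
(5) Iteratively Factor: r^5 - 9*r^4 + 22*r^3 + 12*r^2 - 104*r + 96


(1) = (y - 2)*(y^2 - y - 12) = (y - 4)*(y - 2)*(y + 3)
(2) = (z + 2)*(z^2 - 6*z + 9) = (z - 3)*(z + 2)*(z - 3)
(3) = (u - 5)*(u^2 - 2*u) = (u - 5)*(u - 2)*(u)
(4) = (t - 5)*(t^2 - 5*t + 6) = (t - 5)*(t - 2)*(t - 3)
(5) = (r - 3)*(r^4 - 6*r^3 + 4*r^2 + 24*r - 32) = (r - 3)*(r - 2)*(r^3 - 4*r^2 - 4*r + 16) = (r - 3)*(r - 2)*(r + 2)*(r^2 - 6*r + 8) = (r - 4)*(r - 3)*(r - 2)*(r + 2)*(r - 2)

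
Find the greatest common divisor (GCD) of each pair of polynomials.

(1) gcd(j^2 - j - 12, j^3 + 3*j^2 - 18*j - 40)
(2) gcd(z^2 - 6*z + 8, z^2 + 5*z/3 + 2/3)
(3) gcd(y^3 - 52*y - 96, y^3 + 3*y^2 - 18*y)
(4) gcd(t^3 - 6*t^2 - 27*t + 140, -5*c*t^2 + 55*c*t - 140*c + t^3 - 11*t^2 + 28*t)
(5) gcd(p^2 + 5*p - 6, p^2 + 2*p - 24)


(1) = j - 4
(2) = 1
(3) = y + 6
(4) = gcd((t - 7)*(t - 4)*(t + 5), (-5*c + t)*(t - 7)*(t - 4)) = t^2 - 11*t + 28
(5) = gcd((p - 1)*(p + 6), (p - 4)*(p + 6)) = p + 6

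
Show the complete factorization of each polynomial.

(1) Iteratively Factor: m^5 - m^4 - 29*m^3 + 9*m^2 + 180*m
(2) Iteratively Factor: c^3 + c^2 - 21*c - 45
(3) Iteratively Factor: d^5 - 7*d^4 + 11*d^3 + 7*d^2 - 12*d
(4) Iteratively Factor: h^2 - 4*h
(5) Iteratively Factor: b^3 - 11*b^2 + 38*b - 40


(1) = (m + 4)*(m^4 - 5*m^3 - 9*m^2 + 45*m) = m*(m + 4)*(m^3 - 5*m^2 - 9*m + 45) = m*(m - 3)*(m + 4)*(m^2 - 2*m - 15) = m*(m - 5)*(m - 3)*(m + 4)*(m + 3)
(2) = (c + 3)*(c^2 - 2*c - 15) = (c + 3)^2*(c - 5)
(3) = (d - 3)*(d^4 - 4*d^3 - d^2 + 4*d) = d*(d - 3)*(d^3 - 4*d^2 - d + 4) = d*(d - 3)*(d + 1)*(d^2 - 5*d + 4) = d*(d - 4)*(d - 3)*(d + 1)*(d - 1)
(4) = (h)*(h - 4)
(5) = (b - 4)*(b^2 - 7*b + 10) = (b - 4)*(b - 2)*(b - 5)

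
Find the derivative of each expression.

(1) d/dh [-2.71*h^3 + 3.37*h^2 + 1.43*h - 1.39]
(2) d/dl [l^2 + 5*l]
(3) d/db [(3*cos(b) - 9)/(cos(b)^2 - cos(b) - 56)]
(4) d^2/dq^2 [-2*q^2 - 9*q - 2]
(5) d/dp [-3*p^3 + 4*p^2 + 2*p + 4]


(1) = -8.13*h^2 + 6.74*h + 1.43
(2) = 2*l + 5
(3) = 3*(cos(b)^2 - 6*cos(b) + 59)*sin(b)/(sin(b)^2 + cos(b) + 55)^2
(4) = -4
(5) = -9*p^2 + 8*p + 2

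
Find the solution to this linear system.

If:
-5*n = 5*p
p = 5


Then:
n = -5
p = 5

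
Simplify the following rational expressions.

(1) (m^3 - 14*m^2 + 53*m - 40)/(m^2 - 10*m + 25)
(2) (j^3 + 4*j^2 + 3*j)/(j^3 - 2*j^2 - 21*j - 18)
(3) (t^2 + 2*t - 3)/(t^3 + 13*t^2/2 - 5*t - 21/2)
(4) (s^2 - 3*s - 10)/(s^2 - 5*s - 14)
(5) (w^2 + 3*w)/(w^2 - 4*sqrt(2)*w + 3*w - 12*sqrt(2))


(1) = (m^2 - 9*m + 8)/(m - 5)
(2) = j/(j - 6)
(3) = (2*t^2 + 4*t - 6)/(2*t^3 + 13*t^2 - 10*t - 21)
(4) = (s - 5)/(s - 7)
(5) = w/(w - 4*sqrt(2))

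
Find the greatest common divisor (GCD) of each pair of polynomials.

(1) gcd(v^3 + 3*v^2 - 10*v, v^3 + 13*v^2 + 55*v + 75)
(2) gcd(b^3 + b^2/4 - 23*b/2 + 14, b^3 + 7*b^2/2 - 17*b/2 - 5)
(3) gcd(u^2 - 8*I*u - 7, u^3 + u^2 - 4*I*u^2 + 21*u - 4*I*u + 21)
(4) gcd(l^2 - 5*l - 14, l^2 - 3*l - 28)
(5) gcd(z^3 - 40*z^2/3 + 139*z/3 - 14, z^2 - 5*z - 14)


(1) = gcd(v*(v - 2)*(v + 5), (v + 3)*(v + 5)^2) = v + 5
(2) = b - 2
(3) = u - 7*I
(4) = l - 7
(5) = gcd((z - 7)*(z - 6)*(z - 1/3), (z - 7)*(z + 2)) = z - 7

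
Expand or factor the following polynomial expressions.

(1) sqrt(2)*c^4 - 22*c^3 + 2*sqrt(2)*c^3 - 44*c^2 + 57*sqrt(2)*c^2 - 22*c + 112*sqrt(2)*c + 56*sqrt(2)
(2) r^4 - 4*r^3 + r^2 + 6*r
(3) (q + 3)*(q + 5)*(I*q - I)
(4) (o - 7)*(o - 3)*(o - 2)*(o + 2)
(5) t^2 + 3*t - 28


(1) = (c + 1)*(c - 7*sqrt(2))*(c - 4*sqrt(2))*(sqrt(2)*c + sqrt(2))
(2) = r*(r - 3)*(r - 2)*(r + 1)
(3) = I*q^3 + 7*I*q^2 + 7*I*q - 15*I
(4) = o^4 - 10*o^3 + 17*o^2 + 40*o - 84
(5) = (t - 4)*(t + 7)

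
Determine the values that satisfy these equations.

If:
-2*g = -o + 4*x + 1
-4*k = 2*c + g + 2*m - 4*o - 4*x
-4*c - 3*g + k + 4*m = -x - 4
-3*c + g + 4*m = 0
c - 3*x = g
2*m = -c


Then:
c = 10/41
g = 50/41
k = 178/123
m = -5/41
o = 263/123
x = -40/123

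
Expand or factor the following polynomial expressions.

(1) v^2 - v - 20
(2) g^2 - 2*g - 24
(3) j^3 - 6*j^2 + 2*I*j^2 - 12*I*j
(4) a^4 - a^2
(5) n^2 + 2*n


(1) = (v - 5)*(v + 4)
(2) = (g - 6)*(g + 4)
(3) = j*(j - 6)*(j + 2*I)
(4) = a^2*(a - 1)*(a + 1)
(5) = n*(n + 2)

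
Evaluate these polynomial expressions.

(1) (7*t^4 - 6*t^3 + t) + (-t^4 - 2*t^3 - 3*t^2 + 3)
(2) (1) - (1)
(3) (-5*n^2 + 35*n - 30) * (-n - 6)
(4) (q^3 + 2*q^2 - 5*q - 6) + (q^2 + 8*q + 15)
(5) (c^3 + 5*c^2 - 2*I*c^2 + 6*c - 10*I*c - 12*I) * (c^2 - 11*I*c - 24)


(1) = 6*t^4 - 8*t^3 - 3*t^2 + t + 3
(2) = 0
(3) = 5*n^3 - 5*n^2 - 180*n + 180
(4) = q^3 + 3*q^2 + 3*q + 9
(5) = c^5 + 5*c^4 - 13*I*c^4 - 40*c^3 - 65*I*c^3 - 230*c^2 - 30*I*c^2 - 276*c + 240*I*c + 288*I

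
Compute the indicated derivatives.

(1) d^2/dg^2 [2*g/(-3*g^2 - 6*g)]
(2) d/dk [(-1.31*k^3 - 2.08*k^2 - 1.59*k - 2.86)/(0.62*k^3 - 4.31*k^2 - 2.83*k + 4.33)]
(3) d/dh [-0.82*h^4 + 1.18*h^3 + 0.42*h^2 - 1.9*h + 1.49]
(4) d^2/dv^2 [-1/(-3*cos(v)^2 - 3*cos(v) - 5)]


(1) = -4/(3*g^3 + 18*g^2 + 36*g + 24)
(2) = (6.9357*k^4 + 9.3862*k^3 - 12.6638*k^2 - 42.666*k - 14.9785)/(0.3844*k^6 - 5.3444*k^5 + 15.0669*k^4 + 29.7638*k^3 - 29.3157*k^2 - 24.5078*k + 18.7489)
(3) = -3.28*h^3 + 3.54*h^2 + 0.84*h - 1.9
(4) = 3*(-12*sin(v)^4 - 11*sin(v)^2 + 65*cos(v)/4 - 9*cos(3*v)/4 + 19)/(-3*sin(v)^2 + 3*cos(v) + 8)^3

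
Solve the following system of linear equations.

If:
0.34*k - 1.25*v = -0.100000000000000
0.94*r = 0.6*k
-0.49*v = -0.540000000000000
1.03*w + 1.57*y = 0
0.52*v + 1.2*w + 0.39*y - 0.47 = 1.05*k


Then:
k = 3.76
r = 2.40
v = 1.10
w = 4.07
y = -2.67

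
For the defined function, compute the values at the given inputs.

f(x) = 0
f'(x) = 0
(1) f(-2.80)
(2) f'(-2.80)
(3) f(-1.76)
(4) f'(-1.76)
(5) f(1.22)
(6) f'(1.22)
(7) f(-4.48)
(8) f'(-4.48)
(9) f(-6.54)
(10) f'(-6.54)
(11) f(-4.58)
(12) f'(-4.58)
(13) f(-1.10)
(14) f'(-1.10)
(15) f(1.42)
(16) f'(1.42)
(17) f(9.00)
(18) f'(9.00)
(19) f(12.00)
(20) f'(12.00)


(1) = 0.00
(2) = 0.00
(3) = 0.00
(4) = 0.00
(5) = 0.00
(6) = 0.00
(7) = 0.00
(8) = 0.00
(9) = 0.00
(10) = 0.00
(11) = 0.00
(12) = 0.00
(13) = 0.00
(14) = 0.00
(15) = 0.00
(16) = 0.00
(17) = 0.00
(18) = 0.00
(19) = 0.00
(20) = 0.00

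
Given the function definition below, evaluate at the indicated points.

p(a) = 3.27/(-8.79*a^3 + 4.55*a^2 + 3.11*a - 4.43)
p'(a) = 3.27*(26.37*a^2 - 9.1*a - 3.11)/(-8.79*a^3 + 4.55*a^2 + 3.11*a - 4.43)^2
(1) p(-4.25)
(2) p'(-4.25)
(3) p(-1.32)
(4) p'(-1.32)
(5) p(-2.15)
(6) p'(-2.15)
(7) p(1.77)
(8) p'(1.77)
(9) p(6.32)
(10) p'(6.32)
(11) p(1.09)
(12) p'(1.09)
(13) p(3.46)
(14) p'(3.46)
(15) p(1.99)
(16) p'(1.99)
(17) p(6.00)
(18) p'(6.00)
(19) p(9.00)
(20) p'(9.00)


(1) = 0.00
(2) = 0.00
(3) = 0.17
(4) = 0.47
(5) = 0.03
(6) = 0.05
(7) = -0.10
(8) = 0.19
(9) = -0.00
(10) = 0.00
(11) = -0.47
(12) = 1.22
(13) = -0.01
(14) = 0.01
(15) = -0.07
(16) = 0.11
(17) = -0.00
(18) = 0.00
(19) = -0.00
(20) = 0.00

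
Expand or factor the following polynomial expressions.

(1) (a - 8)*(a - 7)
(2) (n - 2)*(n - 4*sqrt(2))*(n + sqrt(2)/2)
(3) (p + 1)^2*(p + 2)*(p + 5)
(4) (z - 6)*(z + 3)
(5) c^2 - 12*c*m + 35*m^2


(1) = a^2 - 15*a + 56
(2) = n^3 - 7*sqrt(2)*n^2/2 - 2*n^2 - 4*n + 7*sqrt(2)*n + 8
(3) = p^4 + 9*p^3 + 25*p^2 + 27*p + 10
(4) = z^2 - 3*z - 18
(5) = (c - 7*m)*(c - 5*m)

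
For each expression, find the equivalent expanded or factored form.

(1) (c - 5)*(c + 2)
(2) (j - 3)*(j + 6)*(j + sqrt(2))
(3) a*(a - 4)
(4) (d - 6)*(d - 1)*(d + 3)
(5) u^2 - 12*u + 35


(1) = c^2 - 3*c - 10
(2) = j^3 + sqrt(2)*j^2 + 3*j^2 - 18*j + 3*sqrt(2)*j - 18*sqrt(2)
(3) = a^2 - 4*a
(4) = d^3 - 4*d^2 - 15*d + 18
(5) = (u - 7)*(u - 5)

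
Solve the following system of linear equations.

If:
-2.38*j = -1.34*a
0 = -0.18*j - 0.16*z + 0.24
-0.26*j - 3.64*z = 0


Then:
a = 2.53
j = 1.42
z = -0.10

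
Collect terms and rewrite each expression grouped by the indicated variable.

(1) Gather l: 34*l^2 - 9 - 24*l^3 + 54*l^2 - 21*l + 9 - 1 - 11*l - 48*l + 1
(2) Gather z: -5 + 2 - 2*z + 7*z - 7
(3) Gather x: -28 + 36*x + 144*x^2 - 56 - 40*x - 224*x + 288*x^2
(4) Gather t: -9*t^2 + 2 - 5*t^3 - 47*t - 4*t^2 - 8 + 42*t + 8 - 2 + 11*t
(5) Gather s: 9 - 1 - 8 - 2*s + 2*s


(1) = -24*l^3 + 88*l^2 - 80*l
(2) = 5*z - 10
(3) = 432*x^2 - 228*x - 84
(4) = -5*t^3 - 13*t^2 + 6*t
(5) = 0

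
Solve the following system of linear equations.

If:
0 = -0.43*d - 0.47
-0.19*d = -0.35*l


Then:
d = -1.09
l = -0.59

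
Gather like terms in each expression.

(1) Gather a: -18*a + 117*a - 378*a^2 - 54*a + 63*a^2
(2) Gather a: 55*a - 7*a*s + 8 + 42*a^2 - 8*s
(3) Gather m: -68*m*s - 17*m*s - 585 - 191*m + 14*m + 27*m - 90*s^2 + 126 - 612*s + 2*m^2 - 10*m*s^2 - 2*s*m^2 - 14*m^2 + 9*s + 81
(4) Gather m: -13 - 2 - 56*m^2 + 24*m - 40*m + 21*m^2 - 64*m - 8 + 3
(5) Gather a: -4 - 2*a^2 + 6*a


(1) = -315*a^2 + 45*a
(2) = 42*a^2 + a*(55 - 7*s) - 8*s + 8
(3) = m^2*(-2*s - 12) + m*(-10*s^2 - 85*s - 150) - 90*s^2 - 603*s - 378
(4) = -35*m^2 - 80*m - 20
(5) = -2*a^2 + 6*a - 4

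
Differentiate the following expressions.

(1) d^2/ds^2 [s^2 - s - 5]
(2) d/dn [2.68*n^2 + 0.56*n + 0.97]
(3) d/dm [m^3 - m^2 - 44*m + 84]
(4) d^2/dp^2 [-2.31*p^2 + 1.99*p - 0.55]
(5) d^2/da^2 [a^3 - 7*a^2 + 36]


(1) = 2
(2) = 5.36*n + 0.56
(3) = 3*m^2 - 2*m - 44
(4) = -4.62000000000000
(5) = 6*a - 14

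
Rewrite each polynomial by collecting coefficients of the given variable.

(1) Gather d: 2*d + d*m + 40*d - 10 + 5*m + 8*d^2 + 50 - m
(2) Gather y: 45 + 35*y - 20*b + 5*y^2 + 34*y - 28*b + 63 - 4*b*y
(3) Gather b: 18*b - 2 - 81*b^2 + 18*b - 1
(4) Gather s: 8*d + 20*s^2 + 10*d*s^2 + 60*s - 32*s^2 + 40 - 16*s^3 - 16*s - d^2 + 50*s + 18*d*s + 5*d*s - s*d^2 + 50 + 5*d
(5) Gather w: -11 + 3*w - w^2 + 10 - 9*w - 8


(1) = 8*d^2 + d*(m + 42) + 4*m + 40
(2) = -48*b + 5*y^2 + y*(69 - 4*b) + 108
(3) = -81*b^2 + 36*b - 3
(4) = -d^2 + 13*d - 16*s^3 + s^2*(10*d - 12) + s*(-d^2 + 23*d + 94) + 90
(5) = -w^2 - 6*w - 9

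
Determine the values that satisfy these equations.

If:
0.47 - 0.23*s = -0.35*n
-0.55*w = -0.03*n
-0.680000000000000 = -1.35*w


Then:
n = 9.23
s = 16.10
w = 0.50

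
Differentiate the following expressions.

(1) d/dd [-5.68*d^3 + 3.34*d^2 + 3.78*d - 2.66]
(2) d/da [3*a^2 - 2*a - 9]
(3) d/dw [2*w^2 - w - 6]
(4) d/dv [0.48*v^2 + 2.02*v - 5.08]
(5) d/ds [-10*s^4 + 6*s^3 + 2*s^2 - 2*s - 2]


(1) = -17.04*d^2 + 6.68*d + 3.78
(2) = 6*a - 2
(3) = 4*w - 1
(4) = 0.96*v + 2.02
(5) = -40*s^3 + 18*s^2 + 4*s - 2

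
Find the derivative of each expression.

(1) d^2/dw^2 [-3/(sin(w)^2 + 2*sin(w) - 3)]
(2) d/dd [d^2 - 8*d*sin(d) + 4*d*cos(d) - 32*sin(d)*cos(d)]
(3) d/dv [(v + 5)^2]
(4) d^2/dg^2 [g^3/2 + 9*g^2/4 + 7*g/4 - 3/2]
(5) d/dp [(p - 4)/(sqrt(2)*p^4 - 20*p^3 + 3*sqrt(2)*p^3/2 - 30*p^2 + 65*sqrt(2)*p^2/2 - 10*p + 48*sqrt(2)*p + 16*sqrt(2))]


(1) = (-18*sin(w) + 12*cos(w)^2 - 54)*cos(w)^2/(sin(w)^2 + 2*sin(w) - 3)^3
(2) = -4*d*sin(d) - 8*d*cos(d) + 2*d - 8*sin(d) + 4*cos(d) - 32*cos(2*d)
(3) = 2*v + 10
(4) = 3*g + 9/2
(5) = 2*(2*sqrt(2)*p^4 - 40*p^3 + 3*sqrt(2)*p^3 - 60*p^2 + 65*sqrt(2)*p^2 - 20*p + 96*sqrt(2)*p - (p - 4)*(8*sqrt(2)*p^3 - 120*p^2 + 9*sqrt(2)*p^2 - 120*p + 130*sqrt(2)*p - 20 + 96*sqrt(2)) + 32*sqrt(2))/(2*sqrt(2)*p^4 - 40*p^3 + 3*sqrt(2)*p^3 - 60*p^2 + 65*sqrt(2)*p^2 - 20*p + 96*sqrt(2)*p + 32*sqrt(2))^2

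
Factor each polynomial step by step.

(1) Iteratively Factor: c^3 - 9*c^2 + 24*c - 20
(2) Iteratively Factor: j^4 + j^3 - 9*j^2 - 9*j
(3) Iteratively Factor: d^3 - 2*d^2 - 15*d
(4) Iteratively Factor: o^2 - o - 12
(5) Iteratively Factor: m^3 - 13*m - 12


(1) = (c - 2)*(c^2 - 7*c + 10) = (c - 2)^2*(c - 5)
(2) = (j + 3)*(j^3 - 2*j^2 - 3*j) = (j + 1)*(j + 3)*(j^2 - 3*j) = j*(j + 1)*(j + 3)*(j - 3)
(3) = (d - 5)*(d^2 + 3*d) = d*(d - 5)*(d + 3)
(4) = (o + 3)*(o - 4)
(5) = (m - 4)*(m^2 + 4*m + 3) = (m - 4)*(m + 3)*(m + 1)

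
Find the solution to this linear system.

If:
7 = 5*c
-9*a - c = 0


Then:
a = -7/45
c = 7/5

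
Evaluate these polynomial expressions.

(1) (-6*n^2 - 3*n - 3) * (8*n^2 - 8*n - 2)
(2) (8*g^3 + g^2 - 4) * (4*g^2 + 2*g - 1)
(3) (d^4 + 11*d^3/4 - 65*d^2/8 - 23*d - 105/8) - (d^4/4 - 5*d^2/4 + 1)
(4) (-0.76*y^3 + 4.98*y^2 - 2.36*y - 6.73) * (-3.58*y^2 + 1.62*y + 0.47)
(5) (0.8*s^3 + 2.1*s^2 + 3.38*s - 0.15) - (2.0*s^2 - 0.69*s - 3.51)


(1) = -48*n^4 + 24*n^3 + 12*n^2 + 30*n + 6
(2) = 32*g^5 + 20*g^4 - 6*g^3 - 17*g^2 - 8*g + 4
(3) = 3*d^4/4 + 11*d^3/4 - 55*d^2/8 - 23*d - 113/8
(4) = 2.7208*y^5 - 19.0596*y^4 + 16.1592*y^3 + 22.6108*y^2 - 12.0118*y - 3.1631
(5) = 0.8*s^3 + 0.1*s^2 + 4.07*s + 3.36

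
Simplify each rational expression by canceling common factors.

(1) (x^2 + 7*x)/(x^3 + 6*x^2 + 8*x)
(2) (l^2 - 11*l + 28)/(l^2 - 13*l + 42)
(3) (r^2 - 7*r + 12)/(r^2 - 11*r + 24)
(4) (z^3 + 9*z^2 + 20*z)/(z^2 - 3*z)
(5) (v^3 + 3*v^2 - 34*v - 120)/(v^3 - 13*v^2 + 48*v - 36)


(1) = (x + 7)/(x^2 + 6*x + 8)
(2) = (l - 4)/(l - 6)
(3) = (r - 4)/(r - 8)
(4) = (z^2 + 9*z + 20)/(z - 3)
(5) = (v^2 + 9*v + 20)/(v^2 - 7*v + 6)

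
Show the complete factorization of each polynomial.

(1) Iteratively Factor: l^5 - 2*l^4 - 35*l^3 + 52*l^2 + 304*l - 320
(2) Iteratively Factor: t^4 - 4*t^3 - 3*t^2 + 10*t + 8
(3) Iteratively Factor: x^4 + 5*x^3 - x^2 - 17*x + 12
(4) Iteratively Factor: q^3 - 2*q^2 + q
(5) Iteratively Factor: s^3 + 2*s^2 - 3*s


(1) = (l + 4)*(l^4 - 6*l^3 - 11*l^2 + 96*l - 80) = (l - 5)*(l + 4)*(l^3 - l^2 - 16*l + 16) = (l - 5)*(l + 4)^2*(l^2 - 5*l + 4) = (l - 5)*(l - 1)*(l + 4)^2*(l - 4)
(2) = (t - 4)*(t^3 - 3*t - 2) = (t - 4)*(t + 1)*(t^2 - t - 2) = (t - 4)*(t - 2)*(t + 1)*(t + 1)
(3) = (x - 1)*(x^3 + 6*x^2 + 5*x - 12) = (x - 1)^2*(x^2 + 7*x + 12) = (x - 1)^2*(x + 3)*(x + 4)
(4) = (q)*(q^2 - 2*q + 1) = q*(q - 1)*(q - 1)
(5) = (s)*(s^2 + 2*s - 3) = s*(s + 3)*(s - 1)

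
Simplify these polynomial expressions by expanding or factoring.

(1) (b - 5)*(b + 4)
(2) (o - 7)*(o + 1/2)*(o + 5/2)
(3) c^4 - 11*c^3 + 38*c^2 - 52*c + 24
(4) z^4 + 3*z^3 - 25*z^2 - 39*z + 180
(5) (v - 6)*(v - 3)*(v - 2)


(1) = b^2 - b - 20
(2) = o^3 - 4*o^2 - 79*o/4 - 35/4
(3) = (c - 6)*(c - 2)^2*(c - 1)
(4) = (z - 3)^2*(z + 4)*(z + 5)
(5) = v^3 - 11*v^2 + 36*v - 36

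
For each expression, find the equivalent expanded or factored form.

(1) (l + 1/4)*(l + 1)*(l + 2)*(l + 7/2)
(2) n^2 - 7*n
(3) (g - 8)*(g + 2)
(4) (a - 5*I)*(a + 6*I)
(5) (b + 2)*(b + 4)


(1) = l^4 + 27*l^3/4 + 113*l^2/8 + 81*l/8 + 7/4
(2) = n*(n - 7)
(3) = g^2 - 6*g - 16
(4) = a^2 + I*a + 30
(5) = b^2 + 6*b + 8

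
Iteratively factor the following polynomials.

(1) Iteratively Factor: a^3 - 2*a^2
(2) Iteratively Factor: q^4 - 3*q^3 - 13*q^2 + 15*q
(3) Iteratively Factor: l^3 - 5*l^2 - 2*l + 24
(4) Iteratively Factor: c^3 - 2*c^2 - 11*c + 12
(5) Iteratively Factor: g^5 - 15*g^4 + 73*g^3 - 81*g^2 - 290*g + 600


(1) = (a - 2)*(a^2) = a*(a - 2)*(a)
(2) = (q)*(q^3 - 3*q^2 - 13*q + 15) = q*(q + 3)*(q^2 - 6*q + 5) = q*(q - 5)*(q + 3)*(q - 1)
(3) = (l - 3)*(l^2 - 2*l - 8) = (l - 3)*(l + 2)*(l - 4)
(4) = (c + 3)*(c^2 - 5*c + 4) = (c - 1)*(c + 3)*(c - 4)
(5) = (g - 4)*(g^4 - 11*g^3 + 29*g^2 + 35*g - 150) = (g - 4)*(g - 3)*(g^3 - 8*g^2 + 5*g + 50) = (g - 5)*(g - 4)*(g - 3)*(g^2 - 3*g - 10) = (g - 5)^2*(g - 4)*(g - 3)*(g + 2)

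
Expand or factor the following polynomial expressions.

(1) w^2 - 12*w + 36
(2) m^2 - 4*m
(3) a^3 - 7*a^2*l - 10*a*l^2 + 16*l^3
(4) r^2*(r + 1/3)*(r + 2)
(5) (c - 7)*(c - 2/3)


(1) = (w - 6)^2
(2) = m*(m - 4)
(3) = (a - 8*l)*(a - l)*(a + 2*l)
(4) = r^4 + 7*r^3/3 + 2*r^2/3
(5) = c^2 - 23*c/3 + 14/3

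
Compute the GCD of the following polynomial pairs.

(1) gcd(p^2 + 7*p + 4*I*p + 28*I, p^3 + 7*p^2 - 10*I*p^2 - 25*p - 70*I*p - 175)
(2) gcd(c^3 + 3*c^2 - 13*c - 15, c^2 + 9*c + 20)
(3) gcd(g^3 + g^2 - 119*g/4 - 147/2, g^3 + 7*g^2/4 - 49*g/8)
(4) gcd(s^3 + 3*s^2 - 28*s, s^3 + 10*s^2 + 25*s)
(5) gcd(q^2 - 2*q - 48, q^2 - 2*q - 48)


(1) = p + 7
(2) = c + 5
(3) = gcd((g - 6)*(g + 7/2)^2, g*(g - 7/4)*(g + 7/2)) = g + 7/2
(4) = s
(5) = q^2 - 2*q - 48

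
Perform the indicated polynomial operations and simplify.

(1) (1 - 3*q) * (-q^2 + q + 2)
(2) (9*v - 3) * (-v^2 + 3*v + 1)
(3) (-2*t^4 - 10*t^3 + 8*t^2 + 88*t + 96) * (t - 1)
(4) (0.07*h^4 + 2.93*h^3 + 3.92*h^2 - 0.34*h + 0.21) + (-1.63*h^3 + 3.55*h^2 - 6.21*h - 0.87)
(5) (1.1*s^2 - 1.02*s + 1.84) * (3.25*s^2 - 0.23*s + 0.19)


(1) = 3*q^3 - 4*q^2 - 5*q + 2
(2) = -9*v^3 + 30*v^2 - 3
(3) = -2*t^5 - 8*t^4 + 18*t^3 + 80*t^2 + 8*t - 96
(4) = 0.07*h^4 + 1.3*h^3 + 7.47*h^2 - 6.55*h - 0.66
(5) = 3.575*s^4 - 3.568*s^3 + 6.4236*s^2 - 0.617*s + 0.3496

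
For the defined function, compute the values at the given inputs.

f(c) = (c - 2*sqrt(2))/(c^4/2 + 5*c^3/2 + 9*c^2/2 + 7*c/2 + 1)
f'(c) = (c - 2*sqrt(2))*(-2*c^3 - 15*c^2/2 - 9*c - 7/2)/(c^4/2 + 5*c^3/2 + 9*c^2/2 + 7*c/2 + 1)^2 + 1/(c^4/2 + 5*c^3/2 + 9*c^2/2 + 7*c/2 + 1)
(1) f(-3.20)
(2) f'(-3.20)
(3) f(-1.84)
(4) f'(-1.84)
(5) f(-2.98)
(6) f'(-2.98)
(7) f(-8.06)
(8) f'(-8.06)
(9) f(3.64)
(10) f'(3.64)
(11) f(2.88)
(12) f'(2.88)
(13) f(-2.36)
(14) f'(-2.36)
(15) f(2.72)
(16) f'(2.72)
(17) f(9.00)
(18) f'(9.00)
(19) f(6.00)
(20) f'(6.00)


(1) = -0.94
(2) = -1.92
(3) = 98.46
(4) = -284.81
(5) = -1.53
(6) = -3.61
(7) = -0.01
(8) = -0.01
(9) = 0.00
(10) = 0.00
(11) = 0.00
(12) = 0.01
(13) = -11.46
(14) = -54.90
(15) = -0.00
(16) = 0.01
(17) = 0.00
(18) = -0.00
(19) = 0.00
(20) = -0.00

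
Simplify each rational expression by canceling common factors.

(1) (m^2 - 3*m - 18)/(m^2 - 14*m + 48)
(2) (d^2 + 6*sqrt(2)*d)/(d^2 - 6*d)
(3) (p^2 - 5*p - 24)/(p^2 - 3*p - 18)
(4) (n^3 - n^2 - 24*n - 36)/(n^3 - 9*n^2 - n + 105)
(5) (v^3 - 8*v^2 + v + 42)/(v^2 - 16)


(1) = (m + 3)/(m - 8)
(2) = (d + 6*sqrt(2))/(d - 6)
(3) = (p - 8)/(p - 6)
(4) = (n^2 - 4*n - 12)/(n^2 - 12*n + 35)
(5) = (v^3 - 8*v^2 + v + 42)/(v^2 - 16)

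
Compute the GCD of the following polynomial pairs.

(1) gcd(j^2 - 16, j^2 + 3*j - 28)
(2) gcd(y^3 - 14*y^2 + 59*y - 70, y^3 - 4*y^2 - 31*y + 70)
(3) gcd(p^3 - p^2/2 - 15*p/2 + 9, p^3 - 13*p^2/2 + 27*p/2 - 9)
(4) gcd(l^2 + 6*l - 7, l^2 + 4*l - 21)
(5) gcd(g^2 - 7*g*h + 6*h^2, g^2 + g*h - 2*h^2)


(1) = j - 4
(2) = y^2 - 9*y + 14
(3) = p^2 - 7*p/2 + 3
(4) = l + 7
(5) = gcd((g - 6*h)*(g - h), (g - h)*(g + 2*h)) = g - h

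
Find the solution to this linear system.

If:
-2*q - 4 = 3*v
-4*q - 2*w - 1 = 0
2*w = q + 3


Then:
q = -4/5
v = -4/5
w = 11/10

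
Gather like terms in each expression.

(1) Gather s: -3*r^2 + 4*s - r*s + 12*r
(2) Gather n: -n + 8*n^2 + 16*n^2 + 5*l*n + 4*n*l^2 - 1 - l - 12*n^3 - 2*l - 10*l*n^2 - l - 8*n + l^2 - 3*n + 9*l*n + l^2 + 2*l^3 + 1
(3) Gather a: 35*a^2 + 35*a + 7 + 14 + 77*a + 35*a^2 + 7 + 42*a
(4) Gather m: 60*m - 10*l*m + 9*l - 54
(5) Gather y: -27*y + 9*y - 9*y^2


(1) = -3*r^2 + 12*r + s*(4 - r)
(2) = 2*l^3 + 2*l^2 - 4*l - 12*n^3 + n^2*(24 - 10*l) + n*(4*l^2 + 14*l - 12)
(3) = 70*a^2 + 154*a + 28
(4) = 9*l + m*(60 - 10*l) - 54
(5) = -9*y^2 - 18*y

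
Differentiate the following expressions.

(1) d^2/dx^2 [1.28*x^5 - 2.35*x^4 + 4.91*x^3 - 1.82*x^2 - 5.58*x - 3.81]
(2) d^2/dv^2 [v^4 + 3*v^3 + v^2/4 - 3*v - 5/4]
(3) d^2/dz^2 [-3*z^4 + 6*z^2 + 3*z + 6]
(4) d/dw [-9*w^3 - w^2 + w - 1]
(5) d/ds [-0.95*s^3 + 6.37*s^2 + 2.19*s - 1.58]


(1) = 25.6*x^3 - 28.2*x^2 + 29.46*x - 3.64
(2) = 12*v^2 + 18*v + 1/2
(3) = 12 - 36*z^2
(4) = -27*w^2 - 2*w + 1
(5) = -2.85*s^2 + 12.74*s + 2.19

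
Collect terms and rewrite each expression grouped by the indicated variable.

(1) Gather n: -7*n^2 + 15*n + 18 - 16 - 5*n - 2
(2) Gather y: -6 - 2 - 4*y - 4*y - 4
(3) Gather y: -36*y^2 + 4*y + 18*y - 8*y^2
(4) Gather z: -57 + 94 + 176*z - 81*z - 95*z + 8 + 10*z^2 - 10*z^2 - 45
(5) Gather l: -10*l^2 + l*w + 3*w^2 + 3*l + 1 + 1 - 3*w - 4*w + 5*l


(1) = -7*n^2 + 10*n
(2) = -8*y - 12
(3) = -44*y^2 + 22*y
(4) = 0
(5) = -10*l^2 + l*(w + 8) + 3*w^2 - 7*w + 2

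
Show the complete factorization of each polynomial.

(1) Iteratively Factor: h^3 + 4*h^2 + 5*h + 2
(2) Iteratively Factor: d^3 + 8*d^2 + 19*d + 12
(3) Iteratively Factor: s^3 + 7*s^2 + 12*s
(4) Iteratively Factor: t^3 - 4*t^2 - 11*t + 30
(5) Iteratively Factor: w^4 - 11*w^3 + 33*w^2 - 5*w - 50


(1) = (h + 1)*(h^2 + 3*h + 2) = (h + 1)^2*(h + 2)
(2) = (d + 3)*(d^2 + 5*d + 4) = (d + 1)*(d + 3)*(d + 4)
(3) = (s)*(s^2 + 7*s + 12) = s*(s + 3)*(s + 4)
(4) = (t - 5)*(t^2 + t - 6) = (t - 5)*(t + 3)*(t - 2)
(5) = (w - 5)*(w^3 - 6*w^2 + 3*w + 10) = (w - 5)*(w + 1)*(w^2 - 7*w + 10) = (w - 5)*(w - 2)*(w + 1)*(w - 5)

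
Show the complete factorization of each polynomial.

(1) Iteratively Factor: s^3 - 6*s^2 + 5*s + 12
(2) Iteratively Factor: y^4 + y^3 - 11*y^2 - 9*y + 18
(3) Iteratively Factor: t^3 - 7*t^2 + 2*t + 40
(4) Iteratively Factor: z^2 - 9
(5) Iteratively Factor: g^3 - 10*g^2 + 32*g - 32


(1) = (s - 4)*(s^2 - 2*s - 3) = (s - 4)*(s - 3)*(s + 1)
(2) = (y - 1)*(y^3 + 2*y^2 - 9*y - 18) = (y - 1)*(y + 2)*(y^2 - 9) = (y - 3)*(y - 1)*(y + 2)*(y + 3)
(3) = (t - 4)*(t^2 - 3*t - 10) = (t - 5)*(t - 4)*(t + 2)
(4) = (z + 3)*(z - 3)
(5) = (g - 2)*(g^2 - 8*g + 16) = (g - 4)*(g - 2)*(g - 4)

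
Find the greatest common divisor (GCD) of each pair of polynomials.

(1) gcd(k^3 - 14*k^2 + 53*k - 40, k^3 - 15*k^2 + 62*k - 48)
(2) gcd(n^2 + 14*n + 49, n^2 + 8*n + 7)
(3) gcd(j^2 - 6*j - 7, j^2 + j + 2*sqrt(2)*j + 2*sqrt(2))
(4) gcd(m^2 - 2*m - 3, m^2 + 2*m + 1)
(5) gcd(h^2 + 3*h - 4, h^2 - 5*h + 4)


(1) = k^2 - 9*k + 8
(2) = gcd((n + 7)^2, (n + 1)*(n + 7)) = n + 7
(3) = gcd((j - 7)*(j + 1), (j + 1)*(j + 2*sqrt(2))) = j + 1
(4) = m + 1
(5) = gcd((h - 1)*(h + 4), (h - 4)*(h - 1)) = h - 1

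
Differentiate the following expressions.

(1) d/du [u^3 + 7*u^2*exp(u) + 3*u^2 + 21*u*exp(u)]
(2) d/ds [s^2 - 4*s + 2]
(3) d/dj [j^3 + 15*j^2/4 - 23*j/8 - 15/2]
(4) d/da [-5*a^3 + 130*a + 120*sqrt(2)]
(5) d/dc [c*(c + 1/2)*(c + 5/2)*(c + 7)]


(1) = 7*u^2*exp(u) + 3*u^2 + 35*u*exp(u) + 6*u + 21*exp(u)
(2) = 2*s - 4
(3) = 3*j^2 + 15*j/2 - 23/8
(4) = 130 - 15*a^2
(5) = 4*c^3 + 30*c^2 + 89*c/2 + 35/4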